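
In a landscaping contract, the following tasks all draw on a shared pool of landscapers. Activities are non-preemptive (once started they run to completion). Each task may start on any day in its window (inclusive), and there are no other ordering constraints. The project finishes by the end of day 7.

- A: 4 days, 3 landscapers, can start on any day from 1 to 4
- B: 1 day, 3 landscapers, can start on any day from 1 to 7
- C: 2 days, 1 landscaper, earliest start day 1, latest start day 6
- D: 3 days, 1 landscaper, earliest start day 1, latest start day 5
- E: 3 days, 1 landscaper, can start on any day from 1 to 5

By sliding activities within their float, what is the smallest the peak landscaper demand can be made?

4

Early-start (A@1, B@1, C@1, D@1, E@1) gives peak 9: d1:9  d2:6  d3:5  d4:3  d5:0  d6:0  d7:0.
Shift B→5, C→6, E→4.
Schedule A@1, B@5, C@6, D@1, E@4: d1:4  d2:4  d3:4  d4:4  d5:4  d6:2  d7:1 — peak 4.
Total landscaper-days = 23 over 7 days ⇒ peak ≥ ⌈23/7⌉ = 4, so 4 is optimal.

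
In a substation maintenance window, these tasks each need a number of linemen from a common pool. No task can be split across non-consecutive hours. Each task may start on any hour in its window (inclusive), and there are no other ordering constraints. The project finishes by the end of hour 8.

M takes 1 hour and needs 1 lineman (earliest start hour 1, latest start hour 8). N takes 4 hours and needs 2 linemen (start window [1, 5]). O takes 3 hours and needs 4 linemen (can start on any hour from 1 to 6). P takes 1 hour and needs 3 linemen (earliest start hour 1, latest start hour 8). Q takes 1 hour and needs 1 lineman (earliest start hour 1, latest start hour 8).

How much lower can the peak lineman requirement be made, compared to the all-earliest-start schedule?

7

Early-start peak: h1:11  h2:6  h3:6  h4:2  h5:0  h6:0  h7:0  h8:0 ⇒ 11.
Leveled (M@1, N@1, O@5, P@8, Q@1): h1:4  h2:2  h3:2  h4:2  h5:4  h6:4  h7:4  h8:3 ⇒ 4.
Reduction 11 − 4 = 7.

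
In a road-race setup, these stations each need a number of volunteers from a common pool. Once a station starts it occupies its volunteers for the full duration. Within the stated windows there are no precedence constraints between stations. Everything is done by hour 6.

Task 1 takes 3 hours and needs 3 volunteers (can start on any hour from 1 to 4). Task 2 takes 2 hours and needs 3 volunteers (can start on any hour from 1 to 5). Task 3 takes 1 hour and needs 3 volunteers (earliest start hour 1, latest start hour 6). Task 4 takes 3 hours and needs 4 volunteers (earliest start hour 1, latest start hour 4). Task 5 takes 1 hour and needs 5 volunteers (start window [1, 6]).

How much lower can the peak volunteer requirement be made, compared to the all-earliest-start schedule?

Early-start peak: h1:18  h2:10  h3:7  h4:0  h5:0  h6:0 ⇒ 18.
Leveled (Task 1@1, Task 2@1, Task 3@4, Task 4@3, Task 5@6): h1:6  h2:6  h3:7  h4:7  h5:4  h6:5 ⇒ 7.
Reduction 18 − 7 = 11.

11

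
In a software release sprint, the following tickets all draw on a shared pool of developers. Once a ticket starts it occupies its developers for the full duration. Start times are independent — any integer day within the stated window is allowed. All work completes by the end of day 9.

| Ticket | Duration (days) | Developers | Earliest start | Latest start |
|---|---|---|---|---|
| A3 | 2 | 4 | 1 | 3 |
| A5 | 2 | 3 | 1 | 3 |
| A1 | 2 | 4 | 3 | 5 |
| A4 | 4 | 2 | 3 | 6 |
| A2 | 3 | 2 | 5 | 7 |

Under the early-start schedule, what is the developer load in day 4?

At early start, day 4 has: A1, A4.
Demand: 4 + 2 = 6.

6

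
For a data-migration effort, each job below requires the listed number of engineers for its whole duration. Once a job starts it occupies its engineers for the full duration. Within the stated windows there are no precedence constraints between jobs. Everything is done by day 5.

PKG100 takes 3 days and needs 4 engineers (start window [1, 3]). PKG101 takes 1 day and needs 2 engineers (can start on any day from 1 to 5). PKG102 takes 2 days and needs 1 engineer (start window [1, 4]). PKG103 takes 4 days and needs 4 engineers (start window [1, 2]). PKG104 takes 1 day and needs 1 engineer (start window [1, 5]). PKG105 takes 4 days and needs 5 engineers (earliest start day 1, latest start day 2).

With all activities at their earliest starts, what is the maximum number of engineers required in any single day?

Early-start schedule: PKG100@1, PKG101@1, PKG102@1, PKG103@1, PKG104@1, PKG105@1.
Load per day: day 1: 17, day 2: 14, day 3: 13, day 4: 9, day 5: 0.
Peak is 17.

17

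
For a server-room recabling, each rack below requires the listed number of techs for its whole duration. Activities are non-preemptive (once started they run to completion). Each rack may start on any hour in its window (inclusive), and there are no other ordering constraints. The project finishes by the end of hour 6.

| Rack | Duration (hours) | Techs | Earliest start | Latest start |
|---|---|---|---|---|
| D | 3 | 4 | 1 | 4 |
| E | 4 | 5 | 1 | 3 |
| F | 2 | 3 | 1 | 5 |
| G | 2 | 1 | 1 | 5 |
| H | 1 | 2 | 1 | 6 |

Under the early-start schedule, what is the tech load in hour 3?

At early start, hour 3 has: D, E.
Demand: 4 + 5 = 9.

9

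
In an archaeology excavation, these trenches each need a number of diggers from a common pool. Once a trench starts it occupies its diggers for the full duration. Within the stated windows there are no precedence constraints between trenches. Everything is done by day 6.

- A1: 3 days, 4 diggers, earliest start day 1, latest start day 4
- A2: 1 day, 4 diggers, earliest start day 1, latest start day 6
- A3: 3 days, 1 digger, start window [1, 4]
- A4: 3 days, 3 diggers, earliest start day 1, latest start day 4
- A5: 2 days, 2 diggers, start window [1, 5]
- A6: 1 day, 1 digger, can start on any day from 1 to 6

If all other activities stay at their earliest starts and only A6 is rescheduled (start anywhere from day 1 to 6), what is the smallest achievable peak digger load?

14

A6@1: d1:15  d2:10  d3:8  d4:0  d5:0  d6:0 → peak 15
A6@2: d1:14  d2:11  d3:8  d4:0  d5:0  d6:0 → peak 14
A6@3: d1:14  d2:10  d3:9  d4:0  d5:0  d6:0 → peak 14
A6@4: d1:14  d2:10  d3:8  d4:1  d5:0  d6:0 → peak 14
A6@5: d1:14  d2:10  d3:8  d4:0  d5:1  d6:0 → peak 14
A6@6: d1:14  d2:10  d3:8  d4:0  d5:0  d6:1 → peak 14
Best is A6@2, peak 14.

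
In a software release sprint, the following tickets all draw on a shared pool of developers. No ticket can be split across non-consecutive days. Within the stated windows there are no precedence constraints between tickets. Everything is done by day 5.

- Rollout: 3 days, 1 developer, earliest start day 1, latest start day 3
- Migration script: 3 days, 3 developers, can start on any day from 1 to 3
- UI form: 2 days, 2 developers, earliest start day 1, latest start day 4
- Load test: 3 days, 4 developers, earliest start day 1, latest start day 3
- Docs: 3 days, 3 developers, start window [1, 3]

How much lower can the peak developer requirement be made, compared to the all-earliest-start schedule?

Early-start peak: d1:13  d2:13  d3:11  d4:0  d5:0 ⇒ 13.
Leveled (Rollout@1, Migration script@1, UI form@1, Load test@1, Docs@3): d1:10  d2:10  d3:11  d4:3  d5:3 ⇒ 11.
Reduction 13 − 11 = 2.

2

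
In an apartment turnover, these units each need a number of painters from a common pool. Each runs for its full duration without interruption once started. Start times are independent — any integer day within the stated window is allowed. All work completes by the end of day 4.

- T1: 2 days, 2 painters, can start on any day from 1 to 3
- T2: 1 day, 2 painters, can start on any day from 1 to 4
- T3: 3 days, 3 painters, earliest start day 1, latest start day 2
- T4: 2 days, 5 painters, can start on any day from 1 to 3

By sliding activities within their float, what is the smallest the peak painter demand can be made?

8

Early-start (T1@1, T2@1, T3@1, T4@1) gives peak 12: d1:12  d2:10  d3:3  d4:0.
Shift T4→3.
Schedule T1@1, T2@1, T3@1, T4@3: d1:7  d2:5  d3:8  d4:5 — peak 8.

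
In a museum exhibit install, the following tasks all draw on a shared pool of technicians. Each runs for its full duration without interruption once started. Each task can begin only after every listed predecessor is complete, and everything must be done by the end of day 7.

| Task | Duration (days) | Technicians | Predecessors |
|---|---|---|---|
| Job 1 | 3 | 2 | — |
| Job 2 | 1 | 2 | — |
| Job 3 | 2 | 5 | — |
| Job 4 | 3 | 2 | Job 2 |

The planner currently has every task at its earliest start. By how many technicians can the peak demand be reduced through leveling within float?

4

Early-start peak: d1:9  d2:9  d3:4  d4:2  d5:0  d6:0  d7:0 ⇒ 9.
Leveled (Job 1@1, Job 2@1, Job 3@5, Job 4@2): d1:4  d2:4  d3:4  d4:2  d5:5  d6:5  d7:0 ⇒ 5.
Reduction 9 − 5 = 4.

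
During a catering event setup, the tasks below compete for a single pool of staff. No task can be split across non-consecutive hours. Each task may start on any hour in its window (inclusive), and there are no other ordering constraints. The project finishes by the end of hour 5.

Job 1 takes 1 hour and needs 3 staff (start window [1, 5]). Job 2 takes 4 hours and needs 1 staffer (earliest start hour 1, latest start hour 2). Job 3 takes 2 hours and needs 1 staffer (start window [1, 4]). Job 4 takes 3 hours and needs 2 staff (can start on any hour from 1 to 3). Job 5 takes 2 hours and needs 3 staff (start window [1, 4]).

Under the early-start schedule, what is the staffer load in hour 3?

3

At early start, hour 3 has: Job 2, Job 4.
Demand: 1 + 2 = 3.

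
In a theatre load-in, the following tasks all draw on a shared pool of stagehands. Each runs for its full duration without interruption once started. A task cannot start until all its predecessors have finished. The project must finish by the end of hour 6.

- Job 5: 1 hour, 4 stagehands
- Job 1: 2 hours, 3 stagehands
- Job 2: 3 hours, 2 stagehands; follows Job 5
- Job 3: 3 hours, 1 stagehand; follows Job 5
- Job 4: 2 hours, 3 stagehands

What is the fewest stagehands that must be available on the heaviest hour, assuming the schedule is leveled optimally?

Early-start (Job 5@1, Job 1@1, Job 2@2, Job 3@2, Job 4@1) gives peak 10: h1:10  h2:9  h3:3  h4:3  h5:0  h6:0.
Shift Job 1→2, Job 3→4, Job 4→5.
Schedule Job 5@1, Job 1@2, Job 2@2, Job 3@4, Job 4@5: h1:4  h2:5  h3:5  h4:3  h5:4  h6:4 — peak 5.
Total stagehand-hours = 25 over 6 hours ⇒ peak ≥ ⌈25/6⌉ = 5, so 5 is optimal.

5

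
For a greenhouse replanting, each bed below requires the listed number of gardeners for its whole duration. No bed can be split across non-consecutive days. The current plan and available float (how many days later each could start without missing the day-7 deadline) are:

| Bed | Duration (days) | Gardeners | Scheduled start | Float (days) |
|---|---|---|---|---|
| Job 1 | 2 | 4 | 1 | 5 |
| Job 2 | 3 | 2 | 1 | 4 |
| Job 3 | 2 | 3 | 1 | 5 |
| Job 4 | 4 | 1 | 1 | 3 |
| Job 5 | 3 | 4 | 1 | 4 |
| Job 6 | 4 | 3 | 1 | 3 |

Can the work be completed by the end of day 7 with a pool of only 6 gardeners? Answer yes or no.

Total gardener-days = 48; over 7 days the average is 48/7 > 6, so some day must exceed 6.

no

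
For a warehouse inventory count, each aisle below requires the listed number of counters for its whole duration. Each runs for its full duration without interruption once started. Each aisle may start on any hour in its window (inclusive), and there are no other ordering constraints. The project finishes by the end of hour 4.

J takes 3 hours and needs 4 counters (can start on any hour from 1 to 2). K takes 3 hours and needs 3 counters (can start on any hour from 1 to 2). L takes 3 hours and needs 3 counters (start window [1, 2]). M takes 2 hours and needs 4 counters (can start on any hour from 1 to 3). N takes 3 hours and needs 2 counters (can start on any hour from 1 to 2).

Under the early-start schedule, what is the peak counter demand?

Early-start schedule: J@1, K@1, L@1, M@1, N@1.
Load per hour: hour 1: 16, hour 2: 16, hour 3: 12, hour 4: 0.
Peak is 16.

16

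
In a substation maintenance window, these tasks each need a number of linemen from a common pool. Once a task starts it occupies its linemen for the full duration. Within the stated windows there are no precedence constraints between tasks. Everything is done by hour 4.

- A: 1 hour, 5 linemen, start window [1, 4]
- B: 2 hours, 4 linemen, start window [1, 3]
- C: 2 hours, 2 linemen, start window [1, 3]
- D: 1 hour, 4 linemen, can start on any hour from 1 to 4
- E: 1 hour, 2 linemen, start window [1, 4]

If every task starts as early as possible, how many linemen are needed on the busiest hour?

Early-start schedule: A@1, B@1, C@1, D@1, E@1.
Load per hour: hour 1: 17, hour 2: 6, hour 3: 0, hour 4: 0.
Peak is 17.

17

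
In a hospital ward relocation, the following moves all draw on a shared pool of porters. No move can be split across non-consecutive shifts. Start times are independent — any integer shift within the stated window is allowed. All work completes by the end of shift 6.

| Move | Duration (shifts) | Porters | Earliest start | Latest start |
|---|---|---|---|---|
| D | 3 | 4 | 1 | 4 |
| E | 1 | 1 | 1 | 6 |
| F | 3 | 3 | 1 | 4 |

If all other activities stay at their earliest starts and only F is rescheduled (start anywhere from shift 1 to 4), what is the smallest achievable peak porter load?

F@1: s1:8  s2:7  s3:7  s4:0  s5:0  s6:0 → peak 8
F@2: s1:5  s2:7  s3:7  s4:3  s5:0  s6:0 → peak 7
F@3: s1:5  s2:4  s3:7  s4:3  s5:3  s6:0 → peak 7
F@4: s1:5  s2:4  s3:4  s4:3  s5:3  s6:3 → peak 5
Best is F@4, peak 5.

5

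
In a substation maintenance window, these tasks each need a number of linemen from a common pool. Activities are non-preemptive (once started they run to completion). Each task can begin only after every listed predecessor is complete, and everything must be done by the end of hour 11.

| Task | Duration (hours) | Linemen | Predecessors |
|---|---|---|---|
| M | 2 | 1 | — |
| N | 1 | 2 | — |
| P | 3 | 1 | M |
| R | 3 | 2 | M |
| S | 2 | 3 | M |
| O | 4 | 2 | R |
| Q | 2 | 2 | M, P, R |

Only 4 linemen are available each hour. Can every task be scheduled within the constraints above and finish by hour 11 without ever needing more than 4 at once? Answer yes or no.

yes

Schedule M@1, N@1, P@3, R@3, S@6, O@8, Q@8: h1:3  h2:1  h3:3  h4:3  h5:3  h6:3  h7:3  h8:4  h9:4  h10:2  h11:2 — peak 4 ≤ 4.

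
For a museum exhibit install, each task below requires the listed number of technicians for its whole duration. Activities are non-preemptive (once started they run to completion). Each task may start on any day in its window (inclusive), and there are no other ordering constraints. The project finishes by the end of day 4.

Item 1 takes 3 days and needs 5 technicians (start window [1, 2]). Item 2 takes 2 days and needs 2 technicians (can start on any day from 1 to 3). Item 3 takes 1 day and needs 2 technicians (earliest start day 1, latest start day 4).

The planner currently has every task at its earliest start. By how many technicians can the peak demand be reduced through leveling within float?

Early-start peak: d1:9  d2:7  d3:5  d4:0 ⇒ 9.
Leveled (Item 1@1, Item 2@1, Item 3@3): d1:7  d2:7  d3:7  d4:0 ⇒ 7.
Reduction 9 − 7 = 2.

2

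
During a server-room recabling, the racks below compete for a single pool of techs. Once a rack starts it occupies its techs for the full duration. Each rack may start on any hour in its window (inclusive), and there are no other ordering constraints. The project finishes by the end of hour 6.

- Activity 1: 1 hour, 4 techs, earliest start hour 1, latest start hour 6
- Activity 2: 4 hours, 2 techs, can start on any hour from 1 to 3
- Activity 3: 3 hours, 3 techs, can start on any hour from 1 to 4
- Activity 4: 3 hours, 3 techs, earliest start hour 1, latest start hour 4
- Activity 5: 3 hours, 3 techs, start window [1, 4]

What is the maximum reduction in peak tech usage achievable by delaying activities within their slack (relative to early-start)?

Early-start peak: h1:15  h2:11  h3:11  h4:2  h5:0  h6:0 ⇒ 15.
Leveled (Activity 1@1, Activity 2@2, Activity 3@1, Activity 4@2, Activity 5@4): h1:7  h2:8  h3:8  h4:8  h5:5  h6:3 ⇒ 8.
Reduction 15 − 8 = 7.

7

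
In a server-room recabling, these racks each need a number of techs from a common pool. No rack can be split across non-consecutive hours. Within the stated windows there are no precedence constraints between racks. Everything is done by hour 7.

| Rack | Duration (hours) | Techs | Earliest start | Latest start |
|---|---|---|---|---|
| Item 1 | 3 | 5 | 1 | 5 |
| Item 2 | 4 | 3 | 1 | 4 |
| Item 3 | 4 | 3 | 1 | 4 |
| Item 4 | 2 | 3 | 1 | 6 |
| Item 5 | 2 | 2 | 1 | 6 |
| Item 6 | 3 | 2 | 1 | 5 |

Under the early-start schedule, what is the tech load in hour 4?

6

At early start, hour 4 has: Item 2, Item 3.
Demand: 3 + 3 = 6.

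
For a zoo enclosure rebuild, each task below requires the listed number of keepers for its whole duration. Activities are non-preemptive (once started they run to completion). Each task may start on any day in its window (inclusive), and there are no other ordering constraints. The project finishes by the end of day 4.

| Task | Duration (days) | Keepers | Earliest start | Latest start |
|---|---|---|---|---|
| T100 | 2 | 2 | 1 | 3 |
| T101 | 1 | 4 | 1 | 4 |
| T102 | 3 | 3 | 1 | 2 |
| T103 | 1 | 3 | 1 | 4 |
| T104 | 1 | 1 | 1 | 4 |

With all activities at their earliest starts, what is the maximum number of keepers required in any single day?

13

Early-start schedule: T100@1, T101@1, T102@1, T103@1, T104@1.
Load per day: day 1: 13, day 2: 5, day 3: 3, day 4: 0.
Peak is 13.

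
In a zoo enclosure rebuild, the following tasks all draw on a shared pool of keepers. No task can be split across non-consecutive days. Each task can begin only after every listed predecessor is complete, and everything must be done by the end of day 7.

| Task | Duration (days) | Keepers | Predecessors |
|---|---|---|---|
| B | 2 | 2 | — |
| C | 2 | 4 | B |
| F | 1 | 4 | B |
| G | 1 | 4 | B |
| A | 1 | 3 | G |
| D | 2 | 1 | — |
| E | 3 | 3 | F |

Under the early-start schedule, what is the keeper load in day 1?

At early start, day 1 has: B, D.
Demand: 2 + 1 = 3.

3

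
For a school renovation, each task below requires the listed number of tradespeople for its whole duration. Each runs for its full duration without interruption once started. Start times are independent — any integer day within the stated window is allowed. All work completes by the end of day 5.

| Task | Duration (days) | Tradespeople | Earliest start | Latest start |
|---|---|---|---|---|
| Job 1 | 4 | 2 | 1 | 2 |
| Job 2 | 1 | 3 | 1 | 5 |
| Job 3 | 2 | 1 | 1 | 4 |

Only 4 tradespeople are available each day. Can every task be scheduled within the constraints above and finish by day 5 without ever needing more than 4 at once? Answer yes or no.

yes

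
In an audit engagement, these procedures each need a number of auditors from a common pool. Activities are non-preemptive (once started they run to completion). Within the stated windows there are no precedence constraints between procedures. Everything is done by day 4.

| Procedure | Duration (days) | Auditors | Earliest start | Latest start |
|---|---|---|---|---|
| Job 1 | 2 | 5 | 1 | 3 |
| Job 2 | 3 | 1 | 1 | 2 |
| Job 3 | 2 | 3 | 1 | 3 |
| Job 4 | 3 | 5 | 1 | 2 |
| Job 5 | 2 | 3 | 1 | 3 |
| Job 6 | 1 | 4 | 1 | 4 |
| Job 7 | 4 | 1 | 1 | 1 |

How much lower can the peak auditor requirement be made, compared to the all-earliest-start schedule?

Early-start peak: d1:22  d2:18  d3:7  d4:1 ⇒ 22.
Leveled (Job 1@1, Job 2@1, Job 3@3, Job 4@1, Job 5@3, Job 6@4, Job 7@1): d1:12  d2:12  d3:13  d4:11 ⇒ 13.
Reduction 22 − 13 = 9.

9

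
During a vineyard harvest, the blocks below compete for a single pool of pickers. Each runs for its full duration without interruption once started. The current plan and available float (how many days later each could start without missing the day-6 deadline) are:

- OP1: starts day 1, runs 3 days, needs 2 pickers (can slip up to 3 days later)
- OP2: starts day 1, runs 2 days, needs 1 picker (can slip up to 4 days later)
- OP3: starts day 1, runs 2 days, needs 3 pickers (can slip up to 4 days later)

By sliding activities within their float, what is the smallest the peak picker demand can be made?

3

Early-start (OP1@1, OP2@1, OP3@1) gives peak 6: d1:6  d2:6  d3:2  d4:0  d5:0  d6:0.
Shift OP3→4.
Schedule OP1@1, OP2@1, OP3@4: d1:3  d2:3  d3:2  d4:3  d5:3  d6:0 — peak 3.
Total picker-days = 14 over 6 days ⇒ peak ≥ ⌈14/6⌉ = 3, so 3 is optimal.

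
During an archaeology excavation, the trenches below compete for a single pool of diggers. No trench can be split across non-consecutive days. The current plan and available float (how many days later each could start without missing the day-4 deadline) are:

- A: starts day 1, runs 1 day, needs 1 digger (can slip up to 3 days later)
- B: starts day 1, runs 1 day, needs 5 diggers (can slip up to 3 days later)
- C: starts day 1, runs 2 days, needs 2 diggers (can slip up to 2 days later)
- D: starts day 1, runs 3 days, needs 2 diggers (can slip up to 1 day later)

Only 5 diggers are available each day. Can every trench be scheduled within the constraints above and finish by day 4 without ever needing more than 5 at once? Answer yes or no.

Schedule A@1, B@4, C@1, D@1: d1:5  d2:4  d3:2  d4:5 — peak 5 ≤ 5.

yes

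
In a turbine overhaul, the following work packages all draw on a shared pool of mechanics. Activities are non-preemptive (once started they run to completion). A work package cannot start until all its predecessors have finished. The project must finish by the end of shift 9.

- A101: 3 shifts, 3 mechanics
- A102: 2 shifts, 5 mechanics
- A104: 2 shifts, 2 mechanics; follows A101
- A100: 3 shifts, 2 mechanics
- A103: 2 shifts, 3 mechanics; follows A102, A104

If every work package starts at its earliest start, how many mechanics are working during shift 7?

3

At early start, shift 7 has: A103.
Demand: 3 = 3.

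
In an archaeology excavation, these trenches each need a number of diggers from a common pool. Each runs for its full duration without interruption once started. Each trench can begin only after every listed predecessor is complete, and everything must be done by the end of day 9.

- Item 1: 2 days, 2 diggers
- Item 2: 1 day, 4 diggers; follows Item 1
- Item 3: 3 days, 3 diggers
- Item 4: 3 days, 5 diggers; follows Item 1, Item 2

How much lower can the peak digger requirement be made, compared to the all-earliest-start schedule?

Early-start peak: d1:5  d2:5  d3:7  d4:5  d5:5  d6:5  d7:0  d8:0  d9:0 ⇒ 7.
Leveled (Item 1@1, Item 2@3, Item 3@4, Item 4@7): d1:2  d2:2  d3:4  d4:3  d5:3  d6:3  d7:5  d8:5  d9:5 ⇒ 5.
Reduction 7 − 5 = 2.

2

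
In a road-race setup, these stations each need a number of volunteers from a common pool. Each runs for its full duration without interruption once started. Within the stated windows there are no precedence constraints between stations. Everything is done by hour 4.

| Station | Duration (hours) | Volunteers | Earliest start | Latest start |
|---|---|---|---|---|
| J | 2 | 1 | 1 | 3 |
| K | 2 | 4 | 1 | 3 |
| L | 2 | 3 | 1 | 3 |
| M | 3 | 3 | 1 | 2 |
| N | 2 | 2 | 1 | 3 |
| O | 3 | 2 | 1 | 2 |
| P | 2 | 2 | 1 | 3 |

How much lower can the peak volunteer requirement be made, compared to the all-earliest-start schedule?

6

Early-start peak: h1:17  h2:17  h3:5  h4:0 ⇒ 17.
Leveled (J@1, K@3, L@1, M@1, N@1, O@1, P@3): h1:11  h2:11  h3:11  h4:6 ⇒ 11.
Reduction 17 − 11 = 6.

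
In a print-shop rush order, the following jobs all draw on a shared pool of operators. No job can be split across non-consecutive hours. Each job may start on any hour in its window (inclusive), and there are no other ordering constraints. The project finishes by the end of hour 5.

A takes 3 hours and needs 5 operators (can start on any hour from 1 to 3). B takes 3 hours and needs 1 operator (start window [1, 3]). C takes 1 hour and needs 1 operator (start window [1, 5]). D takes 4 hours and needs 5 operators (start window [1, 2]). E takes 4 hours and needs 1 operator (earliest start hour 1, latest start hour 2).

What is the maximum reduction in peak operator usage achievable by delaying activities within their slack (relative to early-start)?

Early-start peak: h1:13  h2:12  h3:12  h4:6  h5:0 ⇒ 13.
Leveled (A@1, B@1, C@1, D@1, E@2): h1:12  h2:12  h3:12  h4:6  h5:1 ⇒ 12.
Reduction 13 − 12 = 1.

1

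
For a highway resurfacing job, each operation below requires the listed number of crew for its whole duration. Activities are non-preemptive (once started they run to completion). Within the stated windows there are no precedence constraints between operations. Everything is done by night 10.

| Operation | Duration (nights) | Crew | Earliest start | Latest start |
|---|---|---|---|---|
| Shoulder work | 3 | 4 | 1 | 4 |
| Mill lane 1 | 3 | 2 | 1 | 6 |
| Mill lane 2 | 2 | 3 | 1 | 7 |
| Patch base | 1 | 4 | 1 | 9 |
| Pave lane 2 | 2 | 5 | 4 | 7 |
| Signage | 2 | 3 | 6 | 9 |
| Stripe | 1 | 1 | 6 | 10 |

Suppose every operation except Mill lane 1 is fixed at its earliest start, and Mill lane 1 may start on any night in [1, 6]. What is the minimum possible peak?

Mill lane 1@1: n1:13  n2:9  n3:6  n4:5  n5:5  n6:4  n7:3  n8:0  n9:0  n10:0 → peak 13
Mill lane 1@2: n1:11  n2:9  n3:6  n4:7  n5:5  n6:4  n7:3  n8:0  n9:0  n10:0 → peak 11
Mill lane 1@3: n1:11  n2:7  n3:6  n4:7  n5:7  n6:4  n7:3  n8:0  n9:0  n10:0 → peak 11
Mill lane 1@4: n1:11  n2:7  n3:4  n4:7  n5:7  n6:6  n7:3  n8:0  n9:0  n10:0 → peak 11
Mill lane 1@5: n1:11  n2:7  n3:4  n4:5  n5:7  n6:6  n7:5  n8:0  n9:0  n10:0 → peak 11
Mill lane 1@6: n1:11  n2:7  n3:4  n4:5  n5:5  n6:6  n7:5  n8:2  n9:0  n10:0 → peak 11
Best is Mill lane 1@2, peak 11.

11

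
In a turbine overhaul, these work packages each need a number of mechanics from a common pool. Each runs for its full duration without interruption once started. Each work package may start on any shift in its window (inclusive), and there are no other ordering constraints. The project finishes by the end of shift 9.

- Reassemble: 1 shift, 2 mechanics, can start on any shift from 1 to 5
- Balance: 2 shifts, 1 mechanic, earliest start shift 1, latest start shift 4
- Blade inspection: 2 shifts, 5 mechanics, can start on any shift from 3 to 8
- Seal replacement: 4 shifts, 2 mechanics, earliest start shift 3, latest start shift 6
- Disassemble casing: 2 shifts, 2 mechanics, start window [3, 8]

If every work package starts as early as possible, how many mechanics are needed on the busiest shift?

9

Early-start schedule: Reassemble@1, Balance@1, Blade inspection@3, Seal replacement@3, Disassemble casing@3.
Load per shift: shift 1: 3, shift 2: 1, shift 3: 9, shift 4: 9, shift 5: 2, shift 6: 2, shift 7: 0, shift 8: 0, shift 9: 0.
Peak is 9.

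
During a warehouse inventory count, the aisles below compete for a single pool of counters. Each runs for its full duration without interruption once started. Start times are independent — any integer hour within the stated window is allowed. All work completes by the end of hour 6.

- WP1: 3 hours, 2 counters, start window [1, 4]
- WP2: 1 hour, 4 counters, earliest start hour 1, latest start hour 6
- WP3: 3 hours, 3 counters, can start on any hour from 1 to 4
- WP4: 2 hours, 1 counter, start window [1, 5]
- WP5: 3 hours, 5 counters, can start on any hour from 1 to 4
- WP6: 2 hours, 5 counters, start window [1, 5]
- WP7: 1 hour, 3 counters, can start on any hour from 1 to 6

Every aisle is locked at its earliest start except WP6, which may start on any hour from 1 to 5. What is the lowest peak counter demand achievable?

18

WP6@1: h1:23  h2:16  h3:10  h4:0  h5:0  h6:0 → peak 23
WP6@2: h1:18  h2:16  h3:15  h4:0  h5:0  h6:0 → peak 18
WP6@3: h1:18  h2:11  h3:15  h4:5  h5:0  h6:0 → peak 18
WP6@4: h1:18  h2:11  h3:10  h4:5  h5:5  h6:0 → peak 18
WP6@5: h1:18  h2:11  h3:10  h4:0  h5:5  h6:5 → peak 18
Best is WP6@2, peak 18.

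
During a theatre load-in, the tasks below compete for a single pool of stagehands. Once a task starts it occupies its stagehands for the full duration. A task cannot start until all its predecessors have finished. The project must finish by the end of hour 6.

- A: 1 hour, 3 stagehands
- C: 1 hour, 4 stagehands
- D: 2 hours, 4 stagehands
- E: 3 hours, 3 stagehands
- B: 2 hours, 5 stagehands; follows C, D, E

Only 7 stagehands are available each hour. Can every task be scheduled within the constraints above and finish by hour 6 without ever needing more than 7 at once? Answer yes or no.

Schedule A@1, C@1, D@2, E@2, B@5: h1:7  h2:7  h3:7  h4:3  h5:5  h6:5 — peak 7 ≤ 7.

yes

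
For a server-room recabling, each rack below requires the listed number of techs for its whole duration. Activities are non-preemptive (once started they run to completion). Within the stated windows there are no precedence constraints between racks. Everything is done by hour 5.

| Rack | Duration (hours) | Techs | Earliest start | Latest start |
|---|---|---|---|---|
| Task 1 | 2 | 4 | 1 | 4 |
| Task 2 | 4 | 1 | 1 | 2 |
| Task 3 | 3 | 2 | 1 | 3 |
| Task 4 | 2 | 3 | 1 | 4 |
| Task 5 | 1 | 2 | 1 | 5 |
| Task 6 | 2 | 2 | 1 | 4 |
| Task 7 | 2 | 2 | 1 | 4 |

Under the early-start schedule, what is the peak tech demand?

16

Early-start schedule: Task 1@1, Task 2@1, Task 3@1, Task 4@1, Task 5@1, Task 6@1, Task 7@1.
Load per hour: hour 1: 16, hour 2: 14, hour 3: 3, hour 4: 1, hour 5: 0.
Peak is 16.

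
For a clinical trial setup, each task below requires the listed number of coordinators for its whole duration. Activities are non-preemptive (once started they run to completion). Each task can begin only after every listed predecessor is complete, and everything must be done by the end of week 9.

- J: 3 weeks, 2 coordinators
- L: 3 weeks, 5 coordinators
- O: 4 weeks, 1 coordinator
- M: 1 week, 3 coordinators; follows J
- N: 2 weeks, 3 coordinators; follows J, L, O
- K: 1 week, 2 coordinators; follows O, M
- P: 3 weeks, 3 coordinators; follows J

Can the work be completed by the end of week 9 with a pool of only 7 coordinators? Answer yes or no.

Schedule J@1, L@1, O@4, M@4, N@8, K@8, P@4: w1:7  w2:7  w3:7  w4:7  w5:4  w6:4  w7:1  w8:5  w9:3 — peak 7 ≤ 7.

yes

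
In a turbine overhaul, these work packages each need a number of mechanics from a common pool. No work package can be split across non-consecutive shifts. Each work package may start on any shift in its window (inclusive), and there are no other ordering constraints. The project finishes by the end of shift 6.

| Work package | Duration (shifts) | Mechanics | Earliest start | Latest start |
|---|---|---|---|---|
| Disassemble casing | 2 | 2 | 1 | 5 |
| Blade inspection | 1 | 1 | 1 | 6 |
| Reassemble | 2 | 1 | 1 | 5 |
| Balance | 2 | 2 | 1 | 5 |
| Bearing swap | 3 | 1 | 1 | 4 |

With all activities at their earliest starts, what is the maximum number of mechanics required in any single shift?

7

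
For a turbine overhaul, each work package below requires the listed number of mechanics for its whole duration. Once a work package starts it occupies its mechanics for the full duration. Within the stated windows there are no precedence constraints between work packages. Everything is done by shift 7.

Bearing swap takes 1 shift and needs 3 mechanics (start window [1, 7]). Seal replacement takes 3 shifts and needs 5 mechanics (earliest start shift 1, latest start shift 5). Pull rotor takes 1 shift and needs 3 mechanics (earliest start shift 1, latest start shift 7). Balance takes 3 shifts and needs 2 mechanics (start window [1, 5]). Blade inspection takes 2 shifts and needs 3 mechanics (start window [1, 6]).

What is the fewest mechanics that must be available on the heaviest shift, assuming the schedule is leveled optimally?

Early-start (Bearing swap@1, Seal replacement@1, Pull rotor@1, Balance@1, Blade inspection@1) gives peak 16: s1:16  s2:10  s3:7  s4:0  s5:0  s6:0  s7:0.
Shift Seal replacement→2, Pull rotor→5, Balance→5, Blade inspection→6.
Schedule Bearing swap@1, Seal replacement@2, Pull rotor@5, Balance@5, Blade inspection@6: s1:3  s2:5  s3:5  s4:5  s5:5  s6:5  s7:5 — peak 5.
Total mechanic-shifts = 33 over 7 shifts ⇒ peak ≥ ⌈33/7⌉ = 5, so 5 is optimal.

5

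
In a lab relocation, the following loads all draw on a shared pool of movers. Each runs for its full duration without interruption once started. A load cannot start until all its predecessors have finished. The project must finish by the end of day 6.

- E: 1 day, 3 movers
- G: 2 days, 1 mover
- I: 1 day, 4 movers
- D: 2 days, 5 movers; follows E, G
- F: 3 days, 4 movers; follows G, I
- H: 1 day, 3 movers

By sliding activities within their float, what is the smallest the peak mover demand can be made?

9

Early-start (E@1, G@1, I@1, D@3, F@3, H@1) gives peak 11: d1:11  d2:1  d3:9  d4:9  d5:4  d6:0.
Shift H→2.
Schedule E@1, G@1, I@1, D@3, F@3, H@2: d1:8  d2:4  d3:9  d4:9  d5:4  d6:0 — peak 9.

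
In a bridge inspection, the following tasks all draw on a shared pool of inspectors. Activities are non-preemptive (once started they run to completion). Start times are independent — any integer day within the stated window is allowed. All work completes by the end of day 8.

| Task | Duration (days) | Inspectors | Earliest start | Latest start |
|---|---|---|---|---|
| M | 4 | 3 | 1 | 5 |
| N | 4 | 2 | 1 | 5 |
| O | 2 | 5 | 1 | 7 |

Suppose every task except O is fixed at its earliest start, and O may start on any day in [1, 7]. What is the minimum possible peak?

O@1: d1:10  d2:10  d3:5  d4:5  d5:0  d6:0  d7:0  d8:0 → peak 10
O@2: d1:5  d2:10  d3:10  d4:5  d5:0  d6:0  d7:0  d8:0 → peak 10
O@3: d1:5  d2:5  d3:10  d4:10  d5:0  d6:0  d7:0  d8:0 → peak 10
O@4: d1:5  d2:5  d3:5  d4:10  d5:5  d6:0  d7:0  d8:0 → peak 10
O@5: d1:5  d2:5  d3:5  d4:5  d5:5  d6:5  d7:0  d8:0 → peak 5
O@6: d1:5  d2:5  d3:5  d4:5  d5:0  d6:5  d7:5  d8:0 → peak 5
O@7: d1:5  d2:5  d3:5  d4:5  d5:0  d6:0  d7:5  d8:5 → peak 5
Best is O@5, peak 5.

5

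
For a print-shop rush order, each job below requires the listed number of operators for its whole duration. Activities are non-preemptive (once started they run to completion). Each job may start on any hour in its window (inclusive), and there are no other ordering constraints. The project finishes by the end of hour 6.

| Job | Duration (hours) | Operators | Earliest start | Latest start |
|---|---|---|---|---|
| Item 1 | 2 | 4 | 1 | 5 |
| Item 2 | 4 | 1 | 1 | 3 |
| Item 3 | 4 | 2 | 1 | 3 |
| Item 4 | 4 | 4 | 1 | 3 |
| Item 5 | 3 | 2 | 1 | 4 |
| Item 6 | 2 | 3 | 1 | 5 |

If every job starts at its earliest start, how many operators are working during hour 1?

16

At early start, hour 1 has: Item 1, Item 2, Item 3, Item 4, Item 5, Item 6.
Demand: 4 + 1 + 2 + 4 + 2 + 3 = 16.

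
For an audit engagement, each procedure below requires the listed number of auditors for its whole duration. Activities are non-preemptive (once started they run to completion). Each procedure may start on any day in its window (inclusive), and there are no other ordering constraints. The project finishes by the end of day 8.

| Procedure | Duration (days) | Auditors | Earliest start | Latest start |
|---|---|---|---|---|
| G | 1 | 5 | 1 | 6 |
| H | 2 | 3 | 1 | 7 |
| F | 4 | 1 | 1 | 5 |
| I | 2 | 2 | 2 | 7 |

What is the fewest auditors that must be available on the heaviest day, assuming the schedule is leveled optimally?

5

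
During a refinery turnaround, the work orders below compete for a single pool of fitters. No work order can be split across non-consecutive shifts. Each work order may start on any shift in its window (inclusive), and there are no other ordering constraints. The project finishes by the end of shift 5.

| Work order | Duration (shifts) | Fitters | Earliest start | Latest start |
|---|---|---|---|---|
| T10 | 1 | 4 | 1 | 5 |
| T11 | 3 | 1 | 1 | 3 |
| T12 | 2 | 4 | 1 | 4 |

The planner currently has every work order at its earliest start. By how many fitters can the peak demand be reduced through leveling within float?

Early-start peak: s1:9  s2:5  s3:1  s4:0  s5:0 ⇒ 9.
Leveled (T10@1, T11@1, T12@2): s1:5  s2:5  s3:5  s4:0  s5:0 ⇒ 5.
Reduction 9 − 5 = 4.

4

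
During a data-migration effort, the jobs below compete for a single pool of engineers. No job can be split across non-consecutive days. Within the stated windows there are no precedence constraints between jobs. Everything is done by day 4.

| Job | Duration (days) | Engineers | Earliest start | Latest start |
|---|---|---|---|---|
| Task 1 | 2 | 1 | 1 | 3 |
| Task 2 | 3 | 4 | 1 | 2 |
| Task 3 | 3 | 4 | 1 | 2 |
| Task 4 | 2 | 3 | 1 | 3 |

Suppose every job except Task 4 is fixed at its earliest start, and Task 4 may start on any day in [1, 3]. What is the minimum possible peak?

11

Task 4@1: d1:12  d2:12  d3:8  d4:0 → peak 12
Task 4@2: d1:9  d2:12  d3:11  d4:0 → peak 12
Task 4@3: d1:9  d2:9  d3:11  d4:3 → peak 11
Best is Task 4@3, peak 11.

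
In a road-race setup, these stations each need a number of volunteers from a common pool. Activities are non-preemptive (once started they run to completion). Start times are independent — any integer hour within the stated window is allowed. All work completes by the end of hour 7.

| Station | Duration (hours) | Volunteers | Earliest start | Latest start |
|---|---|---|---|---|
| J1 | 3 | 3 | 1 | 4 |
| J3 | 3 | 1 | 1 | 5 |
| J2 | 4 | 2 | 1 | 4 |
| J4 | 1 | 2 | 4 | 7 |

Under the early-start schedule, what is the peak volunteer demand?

6

Early-start schedule: J1@1, J3@1, J2@1, J4@4.
Load per hour: hour 1: 6, hour 2: 6, hour 3: 6, hour 4: 4, hour 5: 0, hour 6: 0, hour 7: 0.
Peak is 6.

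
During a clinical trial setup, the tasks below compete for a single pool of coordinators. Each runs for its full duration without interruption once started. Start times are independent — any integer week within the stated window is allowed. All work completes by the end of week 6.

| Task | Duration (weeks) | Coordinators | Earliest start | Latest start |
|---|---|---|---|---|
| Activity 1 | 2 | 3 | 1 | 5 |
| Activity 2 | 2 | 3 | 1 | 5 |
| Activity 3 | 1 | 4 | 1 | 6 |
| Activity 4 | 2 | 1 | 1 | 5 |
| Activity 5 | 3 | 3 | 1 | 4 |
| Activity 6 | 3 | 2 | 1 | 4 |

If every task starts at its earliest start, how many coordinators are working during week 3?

At early start, week 3 has: Activity 5, Activity 6.
Demand: 3 + 2 = 5.

5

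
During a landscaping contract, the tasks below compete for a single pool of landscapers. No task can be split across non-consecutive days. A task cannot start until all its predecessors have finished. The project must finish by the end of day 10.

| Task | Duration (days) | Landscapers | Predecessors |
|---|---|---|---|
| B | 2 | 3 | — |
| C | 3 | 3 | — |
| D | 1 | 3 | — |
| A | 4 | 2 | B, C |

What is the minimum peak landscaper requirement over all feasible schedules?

Early-start (B@1, C@1, D@1, A@4) gives peak 9: d1:9  d2:6  d3:3  d4:2  d5:2  d6:2  d7:2  d8:0  d9:0  d10:0.
Shift C→3, D→6, A→7.
Schedule B@1, C@3, D@6, A@7: d1:3  d2:3  d3:3  d4:3  d5:3  d6:3  d7:2  d8:2  d9:2  d10:2 — peak 3.
Total landscaper-days = 26 over 10 days ⇒ peak ≥ ⌈26/10⌉ = 3, so 3 is optimal.

3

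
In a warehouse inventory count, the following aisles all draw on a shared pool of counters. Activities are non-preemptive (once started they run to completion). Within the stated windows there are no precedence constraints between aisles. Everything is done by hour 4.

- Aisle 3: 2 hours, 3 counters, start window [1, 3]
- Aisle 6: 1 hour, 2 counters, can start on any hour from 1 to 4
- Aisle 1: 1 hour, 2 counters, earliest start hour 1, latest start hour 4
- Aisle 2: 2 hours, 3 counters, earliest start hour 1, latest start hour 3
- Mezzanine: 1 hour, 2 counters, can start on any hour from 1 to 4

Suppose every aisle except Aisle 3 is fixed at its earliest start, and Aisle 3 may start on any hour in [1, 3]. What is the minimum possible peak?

9

Aisle 3@1: h1:12  h2:6  h3:0  h4:0 → peak 12
Aisle 3@2: h1:9  h2:6  h3:3  h4:0 → peak 9
Aisle 3@3: h1:9  h2:3  h3:3  h4:3 → peak 9
Best is Aisle 3@2, peak 9.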